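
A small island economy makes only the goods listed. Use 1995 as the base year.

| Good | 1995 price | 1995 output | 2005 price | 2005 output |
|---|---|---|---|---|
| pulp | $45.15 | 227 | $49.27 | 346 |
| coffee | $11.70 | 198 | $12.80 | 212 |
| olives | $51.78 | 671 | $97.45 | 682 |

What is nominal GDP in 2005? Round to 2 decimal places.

Nominal GDP 2005 = Σ (p_2005 × q_2005) = 49.27·346 + 12.80·212 + 97.45·682 = 86221.92.

$86221.92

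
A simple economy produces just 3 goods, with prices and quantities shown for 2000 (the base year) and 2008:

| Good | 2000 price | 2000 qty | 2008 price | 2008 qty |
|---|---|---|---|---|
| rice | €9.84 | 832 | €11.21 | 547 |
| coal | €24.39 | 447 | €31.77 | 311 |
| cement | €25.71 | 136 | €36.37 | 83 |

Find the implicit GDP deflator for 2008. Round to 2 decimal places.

Nominal GDP 2008 = 11.21·547 + 31.77·311 + 36.37·83 = 19031.05.
Real GDP 2008 (at 2000 prices) = 9.84·547 + 24.39·311 + 25.71·83 = 15101.70.
Deflator = Nominal/Real × 100 = 19031.05/15101.70 × 100 = 126.019.

126.02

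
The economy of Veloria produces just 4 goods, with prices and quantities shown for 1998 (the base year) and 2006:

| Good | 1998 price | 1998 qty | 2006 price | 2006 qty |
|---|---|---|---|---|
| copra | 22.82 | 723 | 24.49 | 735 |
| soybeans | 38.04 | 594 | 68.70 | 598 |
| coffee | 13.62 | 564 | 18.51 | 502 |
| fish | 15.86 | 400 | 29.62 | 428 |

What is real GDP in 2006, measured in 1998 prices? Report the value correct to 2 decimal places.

Real GDP 2006 = Σ (p_1998 × q_2006) = 22.82·735 + 38.04·598 + 13.62·502 + 15.86·428 = 53145.94.

53145.94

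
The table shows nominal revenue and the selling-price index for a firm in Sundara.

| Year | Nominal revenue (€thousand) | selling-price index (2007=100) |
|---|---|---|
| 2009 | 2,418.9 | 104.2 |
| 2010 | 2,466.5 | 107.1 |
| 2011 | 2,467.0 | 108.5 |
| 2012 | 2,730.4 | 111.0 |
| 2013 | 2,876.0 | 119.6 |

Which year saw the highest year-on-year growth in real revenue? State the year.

2012

2010: real = 2466.5/1.071 = 2302.99; growth vs 2009 (2321.40) = -0.79%.
2011: real = 2467.0/1.085 = 2273.73; growth vs 2010 (2302.99) = -1.27%.
2012: real = 2730.4/1.110 = 2459.82; growth vs 2011 (2273.73) = 8.18%.
2013: real = 2876.0/1.196 = 2404.68; growth vs 2012 (2459.82) = -2.24%.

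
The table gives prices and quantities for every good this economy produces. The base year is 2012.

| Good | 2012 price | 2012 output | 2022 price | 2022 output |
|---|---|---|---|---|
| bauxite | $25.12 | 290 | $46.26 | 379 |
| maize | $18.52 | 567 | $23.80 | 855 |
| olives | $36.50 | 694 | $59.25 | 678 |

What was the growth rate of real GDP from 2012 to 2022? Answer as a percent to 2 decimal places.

Real GDP 2012 = Nominal GDP 2012 = 25.12·290 + 18.52·567 + 36.50·694 = 43116.64.
Real GDP 2022 (at 2012 prices) = 25.12·379 + 18.52·855 + 36.50·678 = 50102.08.
Real growth = 50102.08/43116.64 − 1 = 0.1620.

16.20%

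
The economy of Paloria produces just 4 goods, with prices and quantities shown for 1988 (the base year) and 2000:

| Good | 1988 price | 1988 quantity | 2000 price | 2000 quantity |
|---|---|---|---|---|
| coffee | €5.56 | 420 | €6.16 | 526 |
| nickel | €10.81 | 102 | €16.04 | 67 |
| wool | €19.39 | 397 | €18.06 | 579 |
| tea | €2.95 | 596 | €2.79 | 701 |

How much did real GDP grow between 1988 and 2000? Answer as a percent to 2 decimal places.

Real GDP 1988 = Nominal GDP 1988 = 5.56·420 + 10.81·102 + 19.39·397 + 2.95·596 = 12893.85.
Real GDP 2000 (at 1988 prices) = 5.56·526 + 10.81·67 + 19.39·579 + 2.95·701 = 16943.59.
Real growth = 16943.59/12893.85 − 1 = 0.3141.

31.41%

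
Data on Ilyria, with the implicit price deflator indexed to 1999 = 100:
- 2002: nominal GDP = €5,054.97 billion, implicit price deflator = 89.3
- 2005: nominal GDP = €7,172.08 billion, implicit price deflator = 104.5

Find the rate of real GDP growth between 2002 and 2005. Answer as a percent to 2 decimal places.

21.24%

Deflate each year: 2002 → 5054.97/0.893 = 5660.66; 2005 → 7172.08/1.045 = 6863.23.
So real GDP changed by 6863.23/5660.66 − 1 = 0.2124, i.e. 21.24%.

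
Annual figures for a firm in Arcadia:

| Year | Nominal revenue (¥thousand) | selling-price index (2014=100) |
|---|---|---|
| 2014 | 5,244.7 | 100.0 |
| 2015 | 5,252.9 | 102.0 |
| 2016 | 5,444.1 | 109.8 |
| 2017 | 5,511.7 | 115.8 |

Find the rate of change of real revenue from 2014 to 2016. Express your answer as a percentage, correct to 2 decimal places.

Real revenue 2014 = 5244.7/1.000 = 5244.70.
Real revenue 2016 = 5444.1/1.098 = 4958.20.
Change = 4958.20/5244.70 − 1 = -0.0546.

-5.46%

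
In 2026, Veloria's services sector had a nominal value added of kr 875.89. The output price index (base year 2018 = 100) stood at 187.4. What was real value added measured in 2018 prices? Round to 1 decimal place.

Real value added = Nominal / (output price index/100) = 875.89 / 1.874 = 467.39.

kr 467.4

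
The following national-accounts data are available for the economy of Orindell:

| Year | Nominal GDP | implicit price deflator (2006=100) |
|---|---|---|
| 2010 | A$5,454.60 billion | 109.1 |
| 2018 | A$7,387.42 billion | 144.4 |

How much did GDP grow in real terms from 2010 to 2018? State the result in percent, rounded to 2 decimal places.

Deflate each year: 2010 → 5454.60/1.091 = 4999.63; 2018 → 7387.42/1.444 = 5115.94.
So real GDP changed by 5115.94/4999.63 − 1 = 0.0233, i.e. 2.33%.

2.33%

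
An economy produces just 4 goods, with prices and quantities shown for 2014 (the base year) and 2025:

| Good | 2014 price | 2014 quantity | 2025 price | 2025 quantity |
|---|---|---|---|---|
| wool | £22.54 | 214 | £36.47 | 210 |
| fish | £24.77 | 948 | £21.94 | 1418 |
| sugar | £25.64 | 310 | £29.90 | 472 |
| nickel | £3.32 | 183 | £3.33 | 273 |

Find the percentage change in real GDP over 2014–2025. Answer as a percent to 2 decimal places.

43.42%

Real GDP 2014 = Nominal GDP 2014 = 22.54·214 + 24.77·948 + 25.64·310 + 3.32·183 = 36861.48.
Real GDP 2025 (at 2014 prices) = 22.54·210 + 24.77·1418 + 25.64·472 + 3.32·273 = 52865.70.
Real growth = 52865.70/36861.48 − 1 = 0.4342.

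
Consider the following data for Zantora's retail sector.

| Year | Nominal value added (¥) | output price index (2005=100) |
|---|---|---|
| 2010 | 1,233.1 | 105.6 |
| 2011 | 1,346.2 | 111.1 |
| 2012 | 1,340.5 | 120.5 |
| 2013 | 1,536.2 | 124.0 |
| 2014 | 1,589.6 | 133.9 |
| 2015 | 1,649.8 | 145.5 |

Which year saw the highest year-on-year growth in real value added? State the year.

2013

2011: real = 1346.2/1.111 = 1211.70; growth vs 2010 (1167.71) = 3.77%.
2012: real = 1340.5/1.205 = 1112.45; growth vs 2011 (1211.70) = -8.19%.
2013: real = 1536.2/1.240 = 1238.87; growth vs 2012 (1112.45) = 11.36%.
2014: real = 1589.6/1.339 = 1187.15; growth vs 2013 (1238.87) = -4.17%.
2015: real = 1649.8/1.455 = 1133.88; growth vs 2014 (1187.15) = -4.49%.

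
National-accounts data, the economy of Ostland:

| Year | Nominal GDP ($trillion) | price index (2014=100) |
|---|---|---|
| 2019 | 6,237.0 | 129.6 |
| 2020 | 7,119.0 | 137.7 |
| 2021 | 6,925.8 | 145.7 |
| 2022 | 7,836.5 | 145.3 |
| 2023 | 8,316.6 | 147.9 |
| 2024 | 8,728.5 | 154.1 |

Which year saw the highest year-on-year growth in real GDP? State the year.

2020: real = 7119.0/1.377 = 5169.93; growth vs 2019 (4812.50) = 7.43%.
2021: real = 6925.8/1.457 = 4753.47; growth vs 2020 (5169.93) = -8.06%.
2022: real = 7836.5/1.453 = 5393.32; growth vs 2021 (4753.47) = 13.46%.
2023: real = 8316.6/1.479 = 5623.12; growth vs 2022 (5393.32) = 4.26%.
2024: real = 8728.5/1.541 = 5664.18; growth vs 2023 (5623.12) = 0.73%.

2022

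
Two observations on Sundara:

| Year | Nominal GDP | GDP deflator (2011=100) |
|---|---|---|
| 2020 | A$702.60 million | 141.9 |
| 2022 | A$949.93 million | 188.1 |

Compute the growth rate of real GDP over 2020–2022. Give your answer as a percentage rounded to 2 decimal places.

Real GDP 2020 = 702.60 / 1.419 = 495.14.
Real GDP 2022 = 949.93 / 1.881 = 505.01.
Real growth = 505.01 / 495.14 − 1 = 0.0199.

1.99%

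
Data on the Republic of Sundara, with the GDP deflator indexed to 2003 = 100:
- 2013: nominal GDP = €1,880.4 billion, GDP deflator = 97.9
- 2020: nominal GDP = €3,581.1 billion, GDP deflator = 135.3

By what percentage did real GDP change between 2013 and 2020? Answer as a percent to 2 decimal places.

Deflate each year: 2013 → 1880.4/0.979 = 1920.74; 2020 → 3581.1/1.353 = 2646.78.
So real GDP changed by 2646.78/1920.74 − 1 = 0.3780, i.e. 37.80%.

37.80%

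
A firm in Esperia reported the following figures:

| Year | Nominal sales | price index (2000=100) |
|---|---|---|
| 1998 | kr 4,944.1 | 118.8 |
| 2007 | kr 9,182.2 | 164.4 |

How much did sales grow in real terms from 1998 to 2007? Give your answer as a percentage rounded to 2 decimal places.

34.21%

Deflate each year: 1998 → 4944.1/1.188 = 4161.70; 2007 → 9182.2/1.644 = 5585.28.
So real sales changed by 5585.28/4161.70 − 1 = 0.3421, i.e. 34.21%.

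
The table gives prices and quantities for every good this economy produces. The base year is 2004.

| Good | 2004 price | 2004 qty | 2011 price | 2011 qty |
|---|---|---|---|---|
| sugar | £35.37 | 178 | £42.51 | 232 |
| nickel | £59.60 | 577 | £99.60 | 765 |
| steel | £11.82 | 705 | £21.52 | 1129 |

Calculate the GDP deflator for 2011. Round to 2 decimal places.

Nominal GDP 2011 = 42.51·232 + 99.60·765 + 21.52·1129 = 110352.40.
Real GDP 2011 (at 2004 prices) = 35.37·232 + 59.60·765 + 11.82·1129 = 67144.62.
Deflator = Nominal/Real × 100 = 110352.40/67144.62 × 100 = 164.350.

164.35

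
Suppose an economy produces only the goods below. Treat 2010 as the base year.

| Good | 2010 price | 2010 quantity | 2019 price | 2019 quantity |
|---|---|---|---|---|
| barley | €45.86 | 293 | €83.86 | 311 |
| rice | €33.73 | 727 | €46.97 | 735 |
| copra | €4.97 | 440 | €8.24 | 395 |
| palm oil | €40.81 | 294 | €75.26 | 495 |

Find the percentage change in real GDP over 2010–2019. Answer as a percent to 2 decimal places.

17.40%

Real GDP 2010 = Nominal GDP 2010 = 45.86·293 + 33.73·727 + 4.97·440 + 40.81·294 = 52143.63.
Real GDP 2019 (at 2010 prices) = 45.86·311 + 33.73·735 + 4.97·395 + 40.81·495 = 61218.11.
Real growth = 61218.11/52143.63 − 1 = 0.1740.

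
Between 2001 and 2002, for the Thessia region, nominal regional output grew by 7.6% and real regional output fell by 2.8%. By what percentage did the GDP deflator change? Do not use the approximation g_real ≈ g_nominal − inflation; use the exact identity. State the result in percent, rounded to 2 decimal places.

(1 + g_nom) = (1 + g_real)(1 + π), so π = 1.0760 / 0.9720 − 1 = 0.10700.

10.70%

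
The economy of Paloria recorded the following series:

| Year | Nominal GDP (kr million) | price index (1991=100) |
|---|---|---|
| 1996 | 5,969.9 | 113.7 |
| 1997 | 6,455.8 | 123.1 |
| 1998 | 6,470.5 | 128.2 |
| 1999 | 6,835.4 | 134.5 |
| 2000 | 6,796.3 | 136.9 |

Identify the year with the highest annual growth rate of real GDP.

1999

1997: real = 6455.8/1.231 = 5244.35; growth vs 1996 (5250.57) = -0.12%.
1998: real = 6470.5/1.282 = 5047.19; growth vs 1997 (5244.35) = -3.76%.
1999: real = 6835.4/1.345 = 5082.08; growth vs 1998 (5047.19) = 0.69%.
2000: real = 6796.3/1.369 = 4964.43; growth vs 1999 (5082.08) = -2.31%.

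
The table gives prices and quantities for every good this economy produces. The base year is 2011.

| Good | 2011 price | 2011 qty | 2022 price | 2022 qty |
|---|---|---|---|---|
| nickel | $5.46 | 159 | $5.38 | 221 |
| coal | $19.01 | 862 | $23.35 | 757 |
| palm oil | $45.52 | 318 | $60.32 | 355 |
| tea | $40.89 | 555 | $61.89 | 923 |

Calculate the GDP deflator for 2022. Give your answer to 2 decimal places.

Nominal GDP 2022 = 5.38·221 + 23.35·757 + 60.32·355 + 61.89·923 = 97403.00.
Real GDP 2022 (at 2011 prices) = 5.46·221 + 19.01·757 + 45.52·355 + 40.89·923 = 69498.30.
Deflator = Nominal/Real × 100 = 97403.00/69498.30 × 100 = 140.152.

140.15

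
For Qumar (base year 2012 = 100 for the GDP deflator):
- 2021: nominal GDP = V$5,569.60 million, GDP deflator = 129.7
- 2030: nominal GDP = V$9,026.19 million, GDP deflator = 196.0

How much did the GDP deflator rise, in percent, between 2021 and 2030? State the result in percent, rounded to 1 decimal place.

51.1%

Price-level change = 196.0 / 129.7 − 1 = 0.5112.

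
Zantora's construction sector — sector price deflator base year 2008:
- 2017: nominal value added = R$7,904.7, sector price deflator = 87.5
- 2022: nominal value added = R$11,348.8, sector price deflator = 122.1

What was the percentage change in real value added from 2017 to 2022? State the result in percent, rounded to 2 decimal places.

2.89%

Deflate each year: 2017 → 7904.7/0.875 = 9033.94; 2022 → 11348.8/1.221 = 9294.68.
So real value added changed by 9294.68/9033.94 − 1 = 0.0289, i.e. 2.89%.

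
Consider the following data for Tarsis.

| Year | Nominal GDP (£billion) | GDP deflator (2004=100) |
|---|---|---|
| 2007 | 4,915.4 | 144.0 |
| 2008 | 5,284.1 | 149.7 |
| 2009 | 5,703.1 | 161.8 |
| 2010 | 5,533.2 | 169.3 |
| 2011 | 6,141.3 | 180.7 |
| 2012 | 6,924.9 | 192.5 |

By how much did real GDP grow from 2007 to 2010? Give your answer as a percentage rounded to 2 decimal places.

-4.25%

Real GDP 2007 = 4915.4/1.440 = 3413.47.
Real GDP 2010 = 5533.2/1.693 = 3268.28.
Change = 3268.28/3413.47 − 1 = -0.0425.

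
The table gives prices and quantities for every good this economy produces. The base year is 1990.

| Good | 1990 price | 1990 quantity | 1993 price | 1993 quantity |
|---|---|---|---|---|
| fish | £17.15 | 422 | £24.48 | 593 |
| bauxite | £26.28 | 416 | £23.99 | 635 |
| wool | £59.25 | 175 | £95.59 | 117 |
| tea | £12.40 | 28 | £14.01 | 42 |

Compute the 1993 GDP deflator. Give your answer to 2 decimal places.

121.02

Nominal GDP 1993 = 24.48·593 + 23.99·635 + 95.59·117 + 14.01·42 = 41522.74.
Real GDP 1993 (at 1990 prices) = 17.15·593 + 26.28·635 + 59.25·117 + 12.40·42 = 34310.80.
Deflator = Nominal/Real × 100 = 41522.74/34310.80 × 100 = 121.019.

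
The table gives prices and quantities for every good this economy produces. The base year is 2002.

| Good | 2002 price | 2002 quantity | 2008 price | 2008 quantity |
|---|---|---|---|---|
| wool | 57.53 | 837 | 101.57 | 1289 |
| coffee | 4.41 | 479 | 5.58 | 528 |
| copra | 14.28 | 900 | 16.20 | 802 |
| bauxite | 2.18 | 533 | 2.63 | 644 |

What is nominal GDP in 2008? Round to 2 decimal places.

148556.09

Nominal GDP 2008 = Σ (p_2008 × q_2008) = 101.57·1289 + 5.58·528 + 16.20·802 + 2.63·644 = 148556.09.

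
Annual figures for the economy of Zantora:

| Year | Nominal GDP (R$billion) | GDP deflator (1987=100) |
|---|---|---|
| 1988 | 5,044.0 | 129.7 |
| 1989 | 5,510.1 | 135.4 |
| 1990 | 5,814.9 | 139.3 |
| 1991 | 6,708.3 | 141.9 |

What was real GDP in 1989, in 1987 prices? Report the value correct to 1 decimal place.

Real GDP 1989 = 5510.1 / 1.354 = 4069.50.

R$4,069.5 billion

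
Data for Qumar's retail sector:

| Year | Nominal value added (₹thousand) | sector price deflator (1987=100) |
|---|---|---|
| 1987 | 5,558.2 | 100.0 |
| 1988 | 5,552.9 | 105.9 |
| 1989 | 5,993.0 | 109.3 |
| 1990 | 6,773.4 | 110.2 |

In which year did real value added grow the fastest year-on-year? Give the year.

1990

1988: real = 5552.9/1.059 = 5243.53; growth vs 1987 (5558.20) = -5.66%.
1989: real = 5993.0/1.093 = 5483.07; growth vs 1988 (5243.53) = 4.57%.
1990: real = 6773.4/1.102 = 6146.46; growth vs 1989 (5483.07) = 12.10%.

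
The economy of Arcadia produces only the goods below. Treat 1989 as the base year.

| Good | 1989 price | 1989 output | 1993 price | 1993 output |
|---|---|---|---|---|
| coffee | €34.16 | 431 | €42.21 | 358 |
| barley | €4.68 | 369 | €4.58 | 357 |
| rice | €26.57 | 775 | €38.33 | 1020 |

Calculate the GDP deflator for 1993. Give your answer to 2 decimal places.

136.20

Nominal GDP 1993 = 42.21·358 + 4.58·357 + 38.33·1020 = 55842.84.
Real GDP 1993 (at 1989 prices) = 34.16·358 + 4.68·357 + 26.57·1020 = 41001.44.
Deflator = Nominal/Real × 100 = 55842.84/41001.44 × 100 = 136.197.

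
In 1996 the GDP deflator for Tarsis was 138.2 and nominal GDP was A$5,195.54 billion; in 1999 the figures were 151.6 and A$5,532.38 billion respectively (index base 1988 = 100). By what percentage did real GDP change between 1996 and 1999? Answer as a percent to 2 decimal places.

Deflate each year: 1996 → 5195.54/1.382 = 3759.44; 1999 → 5532.38/1.516 = 3649.33.
So real GDP changed by 3649.33/3759.44 − 1 = -0.0293, i.e. -2.93%.

-2.93%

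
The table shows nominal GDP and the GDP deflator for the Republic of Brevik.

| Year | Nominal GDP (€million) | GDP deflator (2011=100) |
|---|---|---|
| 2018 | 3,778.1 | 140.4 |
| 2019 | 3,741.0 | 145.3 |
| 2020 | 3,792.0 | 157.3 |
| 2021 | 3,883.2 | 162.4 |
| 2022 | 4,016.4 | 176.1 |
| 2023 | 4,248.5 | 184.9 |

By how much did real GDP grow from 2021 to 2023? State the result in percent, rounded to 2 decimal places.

Real GDP 2021 = 3883.2/1.624 = 2391.13.
Real GDP 2023 = 4248.5/1.849 = 2297.73.
Change = 2297.73/2391.13 − 1 = -0.0391.

-3.91%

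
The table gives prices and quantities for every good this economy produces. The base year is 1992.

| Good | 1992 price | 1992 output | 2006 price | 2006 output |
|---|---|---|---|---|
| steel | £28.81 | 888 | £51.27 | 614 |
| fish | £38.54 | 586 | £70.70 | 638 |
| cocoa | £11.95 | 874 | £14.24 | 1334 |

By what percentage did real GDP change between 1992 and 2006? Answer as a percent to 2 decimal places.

-0.67%

Real GDP 1992 = Nominal GDP 1992 = 28.81·888 + 38.54·586 + 11.95·874 = 58612.02.
Real GDP 2006 (at 1992 prices) = 28.81·614 + 38.54·638 + 11.95·1334 = 58219.16.
Real growth = 58219.16/58612.02 − 1 = -0.0067.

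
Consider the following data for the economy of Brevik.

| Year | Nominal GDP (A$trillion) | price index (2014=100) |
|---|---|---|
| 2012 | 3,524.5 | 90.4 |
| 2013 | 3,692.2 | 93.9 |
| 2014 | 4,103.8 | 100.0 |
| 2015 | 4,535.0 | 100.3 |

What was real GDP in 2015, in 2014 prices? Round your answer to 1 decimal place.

A$4,521.4 trillion

Real GDP 2015 = 4535.0 / 1.003 = 4521.44.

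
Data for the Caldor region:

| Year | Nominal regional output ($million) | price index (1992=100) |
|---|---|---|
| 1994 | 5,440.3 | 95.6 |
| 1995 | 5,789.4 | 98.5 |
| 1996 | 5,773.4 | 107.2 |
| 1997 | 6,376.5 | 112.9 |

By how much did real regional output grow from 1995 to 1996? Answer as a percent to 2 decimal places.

Real regional output 1995 = 5789.4/0.985 = 5877.56.
Real regional output 1996 = 5773.4/1.072 = 5385.63.
Change = 5385.63/5877.56 − 1 = -0.0837.

-8.37%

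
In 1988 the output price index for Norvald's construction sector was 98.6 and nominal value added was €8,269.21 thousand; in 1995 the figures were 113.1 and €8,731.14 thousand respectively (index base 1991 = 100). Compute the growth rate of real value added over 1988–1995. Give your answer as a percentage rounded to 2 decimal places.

Real value added 1988 = 8269.21 / 0.986 = 8386.62.
Real value added 1995 = 8731.14 / 1.131 = 7719.84.
Real growth = 7719.84 / 8386.62 − 1 = -0.0795.

-7.95%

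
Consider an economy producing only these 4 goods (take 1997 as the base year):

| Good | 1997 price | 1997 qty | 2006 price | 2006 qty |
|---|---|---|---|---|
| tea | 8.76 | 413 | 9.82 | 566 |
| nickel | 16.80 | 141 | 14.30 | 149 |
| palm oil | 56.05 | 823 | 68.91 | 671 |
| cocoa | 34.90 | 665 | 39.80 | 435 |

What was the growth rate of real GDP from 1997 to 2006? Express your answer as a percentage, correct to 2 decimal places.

Real GDP 1997 = Nominal GDP 1997 = 8.76·413 + 16.80·141 + 56.05·823 + 34.90·665 = 75324.33.
Real GDP 2006 (at 1997 prices) = 8.76·566 + 16.80·149 + 56.05·671 + 34.90·435 = 60252.41.
Real growth = 60252.41/75324.33 − 1 = -0.2001.

-20.01%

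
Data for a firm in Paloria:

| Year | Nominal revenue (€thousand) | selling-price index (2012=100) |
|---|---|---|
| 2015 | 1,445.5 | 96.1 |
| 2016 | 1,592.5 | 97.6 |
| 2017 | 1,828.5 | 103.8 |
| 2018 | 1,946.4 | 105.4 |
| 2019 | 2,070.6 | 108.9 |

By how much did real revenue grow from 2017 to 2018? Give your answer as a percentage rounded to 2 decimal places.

Real revenue 2017 = 1828.5/1.038 = 1761.56.
Real revenue 2018 = 1946.4/1.054 = 1846.68.
Change = 1846.68/1761.56 − 1 = 0.0483.

4.83%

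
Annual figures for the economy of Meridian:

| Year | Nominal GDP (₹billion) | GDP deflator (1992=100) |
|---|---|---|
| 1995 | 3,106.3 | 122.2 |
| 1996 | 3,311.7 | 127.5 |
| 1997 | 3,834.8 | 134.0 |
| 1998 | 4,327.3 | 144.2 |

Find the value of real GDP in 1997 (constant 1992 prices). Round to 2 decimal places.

Real GDP 1997 = 3834.8 / 1.340 = 2861.79.

₹2,861.79 billion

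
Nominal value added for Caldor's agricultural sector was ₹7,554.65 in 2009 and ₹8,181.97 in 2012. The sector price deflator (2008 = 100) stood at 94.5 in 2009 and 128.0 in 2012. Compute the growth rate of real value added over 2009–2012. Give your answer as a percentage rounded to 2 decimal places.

-20.04%

Deflate each year: 2009 → 7554.65/0.945 = 7994.34; 2012 → 8181.97/1.280 = 6392.16.
So real value added changed by 6392.16/7994.34 − 1 = -0.2004, i.e. -20.04%.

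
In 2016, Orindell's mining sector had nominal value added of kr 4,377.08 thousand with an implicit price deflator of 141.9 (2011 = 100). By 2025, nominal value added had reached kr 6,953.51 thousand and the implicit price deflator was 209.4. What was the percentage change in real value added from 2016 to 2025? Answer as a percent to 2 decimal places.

Real value added 2016 = 4377.08 / 1.419 = 3084.62.
Real value added 2025 = 6953.51 / 2.094 = 3320.68.
Real growth = 3320.68 / 3084.62 − 1 = 0.0765.

7.65%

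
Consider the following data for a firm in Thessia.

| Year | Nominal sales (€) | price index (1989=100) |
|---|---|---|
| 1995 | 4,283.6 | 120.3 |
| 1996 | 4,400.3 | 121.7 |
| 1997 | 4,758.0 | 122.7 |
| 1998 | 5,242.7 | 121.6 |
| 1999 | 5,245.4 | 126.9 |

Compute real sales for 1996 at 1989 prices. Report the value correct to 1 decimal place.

Real sales 1996 = 4400.3 / 1.217 = 3615.69.

€3,615.7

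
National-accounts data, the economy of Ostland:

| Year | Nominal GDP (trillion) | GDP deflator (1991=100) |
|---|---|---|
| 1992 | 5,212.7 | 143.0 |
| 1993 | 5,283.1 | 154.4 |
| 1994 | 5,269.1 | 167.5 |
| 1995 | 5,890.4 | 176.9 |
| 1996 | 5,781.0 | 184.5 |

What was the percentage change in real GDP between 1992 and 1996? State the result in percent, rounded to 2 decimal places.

-14.04%

Real GDP 1992 = 5212.7/1.430 = 3645.24.
Real GDP 1996 = 5781.0/1.845 = 3133.33.
Change = 3133.33/3645.24 − 1 = -0.1404.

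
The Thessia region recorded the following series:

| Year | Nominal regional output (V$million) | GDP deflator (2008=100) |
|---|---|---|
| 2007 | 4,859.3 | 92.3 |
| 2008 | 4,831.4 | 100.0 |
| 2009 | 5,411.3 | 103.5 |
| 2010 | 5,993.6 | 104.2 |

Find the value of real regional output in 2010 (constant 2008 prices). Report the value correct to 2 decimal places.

V$5,752.02 million

Real regional output 2010 = 5993.6 / 1.042 = 5752.02.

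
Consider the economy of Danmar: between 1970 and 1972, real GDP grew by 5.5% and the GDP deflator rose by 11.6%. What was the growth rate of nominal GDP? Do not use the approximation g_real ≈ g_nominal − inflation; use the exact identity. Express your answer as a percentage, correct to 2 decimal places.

17.74%

(1 + g_nom) = (1 + g_real)(1 + π) = 1.0550 × 1.1160 = 1.17738.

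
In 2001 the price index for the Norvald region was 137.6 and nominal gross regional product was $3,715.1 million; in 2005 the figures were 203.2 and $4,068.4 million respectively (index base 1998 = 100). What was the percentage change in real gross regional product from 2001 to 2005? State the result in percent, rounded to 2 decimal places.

-25.84%

Deflate each year: 2001 → 3715.1/1.376 = 2699.93; 2005 → 4068.4/2.032 = 2002.17.
So real gross regional product changed by 2002.17/2699.93 − 1 = -0.2584, i.e. -25.84%.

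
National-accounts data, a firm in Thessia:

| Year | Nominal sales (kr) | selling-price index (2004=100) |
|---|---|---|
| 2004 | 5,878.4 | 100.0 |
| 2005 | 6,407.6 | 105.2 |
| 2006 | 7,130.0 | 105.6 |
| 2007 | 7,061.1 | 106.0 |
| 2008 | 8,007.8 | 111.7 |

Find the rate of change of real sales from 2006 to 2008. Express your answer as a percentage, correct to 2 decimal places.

6.18%

Real sales 2006 = 7130.0/1.056 = 6751.89.
Real sales 2008 = 8007.8/1.117 = 7169.02.
Change = 7169.02/6751.89 − 1 = 0.0618.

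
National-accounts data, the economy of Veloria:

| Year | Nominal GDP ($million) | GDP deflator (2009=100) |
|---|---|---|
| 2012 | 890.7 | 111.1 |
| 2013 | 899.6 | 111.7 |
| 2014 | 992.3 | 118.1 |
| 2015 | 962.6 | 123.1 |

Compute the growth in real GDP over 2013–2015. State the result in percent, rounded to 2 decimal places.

-2.91%

Real GDP 2013 = 899.6/1.117 = 805.37.
Real GDP 2015 = 962.6/1.231 = 781.97.
Change = 781.97/805.37 − 1 = -0.0291.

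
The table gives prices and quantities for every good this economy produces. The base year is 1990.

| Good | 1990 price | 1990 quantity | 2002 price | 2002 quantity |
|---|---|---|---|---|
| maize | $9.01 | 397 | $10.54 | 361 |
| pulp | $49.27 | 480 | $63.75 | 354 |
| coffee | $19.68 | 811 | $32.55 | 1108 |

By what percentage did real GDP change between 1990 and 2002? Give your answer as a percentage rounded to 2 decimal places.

Real GDP 1990 = Nominal GDP 1990 = 9.01·397 + 49.27·480 + 19.68·811 = 43187.05.
Real GDP 2002 (at 1990 prices) = 9.01·361 + 49.27·354 + 19.68·1108 = 42499.63.
Real growth = 42499.63/43187.05 − 1 = -0.0159.

-1.59%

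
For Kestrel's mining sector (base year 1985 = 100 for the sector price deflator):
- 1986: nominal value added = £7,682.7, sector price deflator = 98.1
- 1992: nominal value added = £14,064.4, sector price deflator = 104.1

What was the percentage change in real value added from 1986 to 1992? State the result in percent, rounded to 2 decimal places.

72.51%

Real value added 1986 = 7682.7 / 0.981 = 7831.50.
Real value added 1992 = 14064.4 / 1.041 = 13510.47.
Real growth = 13510.47 / 7831.50 − 1 = 0.7251.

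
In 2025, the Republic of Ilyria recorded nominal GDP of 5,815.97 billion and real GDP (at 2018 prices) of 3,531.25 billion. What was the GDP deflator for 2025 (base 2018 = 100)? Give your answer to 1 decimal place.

164.7

GDP deflator = (Nominal / Real) × 100 = 5815.97 / 3531.25 × 100 = 164.70.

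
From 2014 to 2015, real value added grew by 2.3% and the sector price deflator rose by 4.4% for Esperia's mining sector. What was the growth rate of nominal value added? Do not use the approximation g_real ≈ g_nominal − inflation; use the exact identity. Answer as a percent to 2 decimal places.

(1 + g_nom) = (1 + g_real)(1 + π) = 1.0230 × 1.0440 = 1.06801.

6.80%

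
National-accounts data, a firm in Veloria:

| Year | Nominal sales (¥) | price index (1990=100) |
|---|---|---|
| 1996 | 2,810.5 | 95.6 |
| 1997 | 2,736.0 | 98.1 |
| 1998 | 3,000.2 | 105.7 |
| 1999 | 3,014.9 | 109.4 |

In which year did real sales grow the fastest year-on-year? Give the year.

1997: real = 2736.0/0.981 = 2788.99; growth vs 1996 (2939.85) = -5.13%.
1998: real = 3000.2/1.057 = 2838.41; growth vs 1997 (2788.99) = 1.77%.
1999: real = 3014.9/1.094 = 2755.85; growth vs 1998 (2838.41) = -2.91%.

1998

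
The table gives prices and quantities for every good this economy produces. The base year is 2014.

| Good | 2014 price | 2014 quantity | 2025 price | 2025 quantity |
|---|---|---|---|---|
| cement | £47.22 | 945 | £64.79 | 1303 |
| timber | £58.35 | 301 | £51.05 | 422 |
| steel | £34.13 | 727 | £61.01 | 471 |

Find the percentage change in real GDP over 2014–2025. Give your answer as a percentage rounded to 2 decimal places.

Real GDP 2014 = Nominal GDP 2014 = 47.22·945 + 58.35·301 + 34.13·727 = 86998.76.
Real GDP 2025 (at 2014 prices) = 47.22·1303 + 58.35·422 + 34.13·471 = 102226.59.
Real growth = 102226.59/86998.76 − 1 = 0.1750.

17.50%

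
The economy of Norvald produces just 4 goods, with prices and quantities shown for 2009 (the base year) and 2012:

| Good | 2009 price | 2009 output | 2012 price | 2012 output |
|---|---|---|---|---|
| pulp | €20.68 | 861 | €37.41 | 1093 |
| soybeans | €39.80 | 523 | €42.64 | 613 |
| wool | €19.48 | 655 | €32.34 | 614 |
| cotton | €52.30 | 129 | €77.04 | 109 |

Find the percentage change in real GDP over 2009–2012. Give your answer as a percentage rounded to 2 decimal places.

11.24%

Real GDP 2009 = Nominal GDP 2009 = 20.68·861 + 39.80·523 + 19.48·655 + 52.30·129 = 58126.98.
Real GDP 2012 (at 2009 prices) = 20.68·1093 + 39.80·613 + 19.48·614 + 52.30·109 = 64662.06.
Real growth = 64662.06/58126.98 − 1 = 0.1124.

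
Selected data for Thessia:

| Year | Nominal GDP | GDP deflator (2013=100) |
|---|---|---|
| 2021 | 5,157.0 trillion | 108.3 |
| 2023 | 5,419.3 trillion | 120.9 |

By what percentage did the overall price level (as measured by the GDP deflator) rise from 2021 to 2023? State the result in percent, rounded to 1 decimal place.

11.6%

Price-level change = 120.9 / 108.3 − 1 = 0.1163.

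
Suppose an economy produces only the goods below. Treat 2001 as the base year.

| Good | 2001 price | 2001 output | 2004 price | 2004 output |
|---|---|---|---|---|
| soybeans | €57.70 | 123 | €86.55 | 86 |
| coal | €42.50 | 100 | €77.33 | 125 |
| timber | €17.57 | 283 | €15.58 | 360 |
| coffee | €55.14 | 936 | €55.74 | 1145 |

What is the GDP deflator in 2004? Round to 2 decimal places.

108.54

Nominal GDP 2004 = 86.55·86 + 77.33·125 + 15.58·360 + 55.74·1145 = 86540.65.
Real GDP 2004 (at 2001 prices) = 57.70·86 + 42.50·125 + 17.57·360 + 55.14·1145 = 79735.20.
Deflator = Nominal/Real × 100 = 86540.65/79735.20 × 100 = 108.535.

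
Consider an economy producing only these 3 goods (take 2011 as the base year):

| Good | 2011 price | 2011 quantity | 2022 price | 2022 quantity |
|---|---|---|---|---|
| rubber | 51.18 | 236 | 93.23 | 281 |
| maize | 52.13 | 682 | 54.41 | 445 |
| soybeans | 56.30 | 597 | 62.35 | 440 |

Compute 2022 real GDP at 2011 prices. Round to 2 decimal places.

Real GDP 2022 = Σ (p_2011 × q_2022) = 51.18·281 + 52.13·445 + 56.30·440 = 62351.43.

62351.43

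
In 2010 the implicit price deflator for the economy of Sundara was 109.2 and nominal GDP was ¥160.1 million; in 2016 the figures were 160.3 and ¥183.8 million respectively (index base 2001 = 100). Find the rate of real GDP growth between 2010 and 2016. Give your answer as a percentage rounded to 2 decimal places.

Real GDP 2010 = 160.1 / 1.092 = 146.61.
Real GDP 2016 = 183.8 / 1.603 = 114.66.
Real growth = 114.66 / 146.61 − 1 = -0.2179.

-21.79%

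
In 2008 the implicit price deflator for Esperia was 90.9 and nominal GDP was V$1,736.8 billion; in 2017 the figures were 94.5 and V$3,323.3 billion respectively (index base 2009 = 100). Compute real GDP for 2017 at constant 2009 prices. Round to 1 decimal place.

V$3,516.7 billion

Real GDP = Nominal / (implicit price deflator/100) = 3323.3 / 0.945 = 3516.72.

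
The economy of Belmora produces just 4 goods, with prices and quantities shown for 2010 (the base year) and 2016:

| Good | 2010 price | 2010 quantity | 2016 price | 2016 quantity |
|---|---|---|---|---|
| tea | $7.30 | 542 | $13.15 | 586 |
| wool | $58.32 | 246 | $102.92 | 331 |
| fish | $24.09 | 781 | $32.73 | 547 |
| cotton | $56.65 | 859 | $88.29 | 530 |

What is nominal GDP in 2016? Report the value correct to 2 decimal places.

$106469.43

Nominal GDP 2016 = Σ (p_2016 × q_2016) = 13.15·586 + 102.92·331 + 32.73·547 + 88.29·530 = 106469.43.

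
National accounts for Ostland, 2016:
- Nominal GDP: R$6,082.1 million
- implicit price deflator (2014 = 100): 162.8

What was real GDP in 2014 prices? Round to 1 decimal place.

R$3,735.9 million

Real GDP = Nominal / (implicit price deflator/100) = 6082.1 / 1.628 = 3735.93.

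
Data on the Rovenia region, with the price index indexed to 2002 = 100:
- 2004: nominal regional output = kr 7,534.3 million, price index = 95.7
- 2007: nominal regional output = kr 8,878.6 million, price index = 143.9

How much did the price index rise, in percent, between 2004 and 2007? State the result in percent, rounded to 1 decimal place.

50.4%

Price-level change = 143.9 / 95.7 − 1 = 0.5037.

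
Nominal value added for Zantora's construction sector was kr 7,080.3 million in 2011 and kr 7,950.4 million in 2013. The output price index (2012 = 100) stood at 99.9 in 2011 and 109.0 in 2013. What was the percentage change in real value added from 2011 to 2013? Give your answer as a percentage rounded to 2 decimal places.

2.91%

Real value added 2011 = 7080.3 / 0.999 = 7087.39.
Real value added 2013 = 7950.4 / 1.090 = 7293.94.
Real growth = 7293.94 / 7087.39 − 1 = 0.0291.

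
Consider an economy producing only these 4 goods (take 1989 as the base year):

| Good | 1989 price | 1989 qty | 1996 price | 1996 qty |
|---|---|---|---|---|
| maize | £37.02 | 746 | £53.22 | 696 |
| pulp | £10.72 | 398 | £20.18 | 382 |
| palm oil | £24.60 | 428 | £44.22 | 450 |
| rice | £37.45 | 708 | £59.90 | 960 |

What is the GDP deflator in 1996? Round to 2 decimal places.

Nominal GDP 1996 = 53.22·696 + 20.18·382 + 44.22·450 + 59.90·960 = 122152.88.
Real GDP 1996 (at 1989 prices) = 37.02·696 + 10.72·382 + 24.60·450 + 37.45·960 = 76882.96.
Deflator = Nominal/Real × 100 = 122152.88/76882.96 × 100 = 158.882.

158.88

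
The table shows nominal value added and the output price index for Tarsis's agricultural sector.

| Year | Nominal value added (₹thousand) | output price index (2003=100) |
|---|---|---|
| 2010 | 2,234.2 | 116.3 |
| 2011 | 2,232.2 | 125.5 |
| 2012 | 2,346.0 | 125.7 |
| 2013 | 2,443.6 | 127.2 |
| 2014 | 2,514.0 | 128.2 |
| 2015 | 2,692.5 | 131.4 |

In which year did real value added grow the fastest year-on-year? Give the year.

2011: real = 2232.2/1.255 = 1778.65; growth vs 2010 (1921.07) = -7.41%.
2012: real = 2346.0/1.257 = 1866.35; growth vs 2011 (1778.65) = 4.93%.
2013: real = 2443.6/1.272 = 1921.07; growth vs 2012 (1866.35) = 2.93%.
2014: real = 2514.0/1.282 = 1961.00; growth vs 2013 (1921.07) = 2.08%.
2015: real = 2692.5/1.314 = 2049.09; growth vs 2014 (1961.00) = 4.49%.

2012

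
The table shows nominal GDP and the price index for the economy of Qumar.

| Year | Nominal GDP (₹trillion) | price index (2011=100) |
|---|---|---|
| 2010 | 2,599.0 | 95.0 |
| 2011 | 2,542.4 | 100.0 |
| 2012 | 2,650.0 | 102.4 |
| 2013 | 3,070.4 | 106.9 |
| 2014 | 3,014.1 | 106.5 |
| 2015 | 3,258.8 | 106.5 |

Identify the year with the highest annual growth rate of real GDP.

2013

2011: real = 2542.4/1.000 = 2542.40; growth vs 2010 (2735.79) = -7.07%.
2012: real = 2650.0/1.024 = 2587.89; growth vs 2011 (2542.40) = 1.79%.
2013: real = 3070.4/1.069 = 2872.22; growth vs 2012 (2587.89) = 10.99%.
2014: real = 3014.1/1.065 = 2830.14; growth vs 2013 (2872.22) = -1.47%.
2015: real = 3258.8/1.065 = 3059.91; growth vs 2014 (2830.14) = 8.12%.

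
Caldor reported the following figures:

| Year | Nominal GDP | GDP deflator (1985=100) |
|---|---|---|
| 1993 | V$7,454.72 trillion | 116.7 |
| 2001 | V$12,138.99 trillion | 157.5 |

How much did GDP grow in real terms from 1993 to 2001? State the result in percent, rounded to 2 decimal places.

20.65%

Real GDP 1993 = 7454.72 / 1.167 = 6387.93.
Real GDP 2001 = 12138.99 / 1.575 = 7707.30.
Real growth = 7707.30 / 6387.93 − 1 = 0.2065.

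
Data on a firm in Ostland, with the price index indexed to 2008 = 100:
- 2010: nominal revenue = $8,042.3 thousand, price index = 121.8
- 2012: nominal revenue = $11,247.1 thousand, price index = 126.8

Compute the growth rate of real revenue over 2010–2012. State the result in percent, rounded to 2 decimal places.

34.33%

Real revenue 2010 = 8042.3 / 1.218 = 6602.87.
Real revenue 2012 = 11247.1 / 1.268 = 8869.95.
Real growth = 8869.95 / 6602.87 − 1 = 0.3433.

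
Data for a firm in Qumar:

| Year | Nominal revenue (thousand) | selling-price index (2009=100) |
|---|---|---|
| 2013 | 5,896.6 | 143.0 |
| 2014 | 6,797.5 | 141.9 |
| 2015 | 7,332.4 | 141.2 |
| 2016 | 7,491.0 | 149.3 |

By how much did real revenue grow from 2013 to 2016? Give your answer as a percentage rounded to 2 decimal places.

Real revenue 2013 = 5896.6/1.430 = 4123.50.
Real revenue 2016 = 7491.0/1.493 = 5017.41.
Change = 5017.41/4123.50 − 1 = 0.2168.

21.68%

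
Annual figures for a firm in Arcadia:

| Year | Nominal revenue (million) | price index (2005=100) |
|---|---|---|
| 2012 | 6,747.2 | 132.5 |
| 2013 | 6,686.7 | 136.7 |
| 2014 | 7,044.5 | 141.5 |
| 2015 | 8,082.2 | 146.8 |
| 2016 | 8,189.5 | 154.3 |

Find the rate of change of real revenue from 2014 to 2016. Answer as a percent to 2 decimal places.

6.61%

Real revenue 2014 = 7044.5/1.415 = 4978.45.
Real revenue 2016 = 8189.5/1.543 = 5307.52.
Change = 5307.52/4978.45 − 1 = 0.0661.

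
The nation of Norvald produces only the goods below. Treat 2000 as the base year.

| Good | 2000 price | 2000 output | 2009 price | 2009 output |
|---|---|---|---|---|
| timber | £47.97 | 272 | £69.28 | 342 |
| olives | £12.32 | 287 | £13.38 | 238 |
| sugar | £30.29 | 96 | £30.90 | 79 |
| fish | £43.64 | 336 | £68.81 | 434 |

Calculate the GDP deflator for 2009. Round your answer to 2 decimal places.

Nominal GDP 2009 = 69.28·342 + 13.38·238 + 30.90·79 + 68.81·434 = 59182.84.
Real GDP 2009 (at 2000 prices) = 47.97·342 + 12.32·238 + 30.29·79 + 43.64·434 = 40670.57.
Deflator = Nominal/Real × 100 = 59182.84/40670.57 × 100 = 145.518.

145.52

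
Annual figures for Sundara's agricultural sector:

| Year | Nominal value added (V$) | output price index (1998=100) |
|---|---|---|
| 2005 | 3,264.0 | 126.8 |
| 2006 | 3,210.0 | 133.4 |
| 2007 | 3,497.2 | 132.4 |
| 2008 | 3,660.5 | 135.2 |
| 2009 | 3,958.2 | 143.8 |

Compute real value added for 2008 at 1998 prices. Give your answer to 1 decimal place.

Real value added 2008 = 3660.5 / 1.352 = 2707.47.

V$2,707.5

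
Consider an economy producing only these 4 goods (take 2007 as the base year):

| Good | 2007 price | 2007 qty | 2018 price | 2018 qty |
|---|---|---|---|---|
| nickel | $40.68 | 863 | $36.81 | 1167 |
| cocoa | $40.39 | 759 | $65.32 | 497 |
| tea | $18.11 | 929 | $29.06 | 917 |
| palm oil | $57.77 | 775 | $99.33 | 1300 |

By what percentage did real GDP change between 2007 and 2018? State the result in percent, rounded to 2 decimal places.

Real GDP 2007 = Nominal GDP 2007 = 40.68·863 + 40.39·759 + 18.11·929 + 57.77·775 = 127358.79.
Real GDP 2018 (at 2007 prices) = 40.68·1167 + 40.39·497 + 18.11·917 + 57.77·1300 = 159255.26.
Real growth = 159255.26/127358.79 − 1 = 0.2504.

25.04%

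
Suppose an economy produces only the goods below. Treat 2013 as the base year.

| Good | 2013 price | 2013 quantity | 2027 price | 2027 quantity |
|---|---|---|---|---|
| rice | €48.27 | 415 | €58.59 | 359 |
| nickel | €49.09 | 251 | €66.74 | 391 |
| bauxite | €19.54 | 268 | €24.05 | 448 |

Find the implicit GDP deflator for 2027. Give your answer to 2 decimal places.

Nominal GDP 2027 = 58.59·359 + 66.74·391 + 24.05·448 = 57903.55.
Real GDP 2027 (at 2013 prices) = 48.27·359 + 49.09·391 + 19.54·448 = 45277.04.
Deflator = Nominal/Real × 100 = 57903.55/45277.04 × 100 = 127.887.

127.89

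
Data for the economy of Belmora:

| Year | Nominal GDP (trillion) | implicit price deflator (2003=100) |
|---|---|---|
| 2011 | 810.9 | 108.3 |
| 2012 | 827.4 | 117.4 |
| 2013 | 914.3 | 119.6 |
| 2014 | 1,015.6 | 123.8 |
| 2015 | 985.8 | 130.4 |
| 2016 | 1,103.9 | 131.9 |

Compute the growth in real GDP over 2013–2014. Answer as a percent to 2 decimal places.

7.31%

Real GDP 2013 = 914.3/1.196 = 764.46.
Real GDP 2014 = 1015.6/1.238 = 820.36.
Change = 820.36/764.46 − 1 = 0.0731.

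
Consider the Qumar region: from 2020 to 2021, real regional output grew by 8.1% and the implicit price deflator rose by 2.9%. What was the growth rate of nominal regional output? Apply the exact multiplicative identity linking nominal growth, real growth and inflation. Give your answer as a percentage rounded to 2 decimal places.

(1 + g_nom) = (1 + g_real)(1 + π) = 1.0810 × 1.0290 = 1.11235.

11.23%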